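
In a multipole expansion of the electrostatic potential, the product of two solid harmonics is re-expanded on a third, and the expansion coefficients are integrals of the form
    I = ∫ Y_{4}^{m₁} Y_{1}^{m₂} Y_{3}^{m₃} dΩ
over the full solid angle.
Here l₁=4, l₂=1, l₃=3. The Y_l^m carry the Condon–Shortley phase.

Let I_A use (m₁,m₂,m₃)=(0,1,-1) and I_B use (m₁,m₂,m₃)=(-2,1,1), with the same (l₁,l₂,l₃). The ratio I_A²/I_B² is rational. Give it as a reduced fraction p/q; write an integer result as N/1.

2/5

Same 4,1,3: normalisation and zero-m 3j drop out of the ratio.
A: Δ: 2! 6! 0! / 9! → 1/252; sum: t=2:+1/96 = 1/96; 3j²(4 1 3; 0 1 -1) = Δ·Π!·Σ² = 1/42  (sign +1)
B: Δ: 2! 6! 0! / 9! → 1/252; sum: t=2:+1/96 = 1/96; 3j²(4 1 3; -2 1 1) = Δ·Π!·Σ² = 5/84  (sign +1)
I_A²/I_B² = (1/42)/(5/84) = 2/5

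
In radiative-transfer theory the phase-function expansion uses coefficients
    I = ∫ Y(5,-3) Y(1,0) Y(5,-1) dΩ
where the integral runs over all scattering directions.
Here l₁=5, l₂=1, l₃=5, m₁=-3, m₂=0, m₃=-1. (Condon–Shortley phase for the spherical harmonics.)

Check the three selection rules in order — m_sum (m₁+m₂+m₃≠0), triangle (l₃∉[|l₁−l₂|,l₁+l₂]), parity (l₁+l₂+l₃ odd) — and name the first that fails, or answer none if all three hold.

m_sum

m₁+m₂+m₃ = -3 + 0 − 1 = -4  ✗
triangle: |5−1|=4 ≤ l₃=5 ≤ 5+1=6
parity: l₁+l₂+l₃ = 11 is odd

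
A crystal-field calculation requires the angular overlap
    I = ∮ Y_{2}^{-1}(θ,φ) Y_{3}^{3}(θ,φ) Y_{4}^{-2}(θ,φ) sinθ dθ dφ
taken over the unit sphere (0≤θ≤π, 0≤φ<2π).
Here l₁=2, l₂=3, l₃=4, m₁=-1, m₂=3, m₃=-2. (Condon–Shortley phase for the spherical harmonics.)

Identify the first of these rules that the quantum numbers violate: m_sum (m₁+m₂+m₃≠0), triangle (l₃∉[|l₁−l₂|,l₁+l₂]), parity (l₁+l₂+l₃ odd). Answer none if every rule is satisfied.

parity

Σmᵢ = 0  ✓
l₃∈[|l₁−l₂|,l₁+l₂]=[1,5], have l₃=4  ✓
Σlᵢ = 9 ⇒ odd  ✗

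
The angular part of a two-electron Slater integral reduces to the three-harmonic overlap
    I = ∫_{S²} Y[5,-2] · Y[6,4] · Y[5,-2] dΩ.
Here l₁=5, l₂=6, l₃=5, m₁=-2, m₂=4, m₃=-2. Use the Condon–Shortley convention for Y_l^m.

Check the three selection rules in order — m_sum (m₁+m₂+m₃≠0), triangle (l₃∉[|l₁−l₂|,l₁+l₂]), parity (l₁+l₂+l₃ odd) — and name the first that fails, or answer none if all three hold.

none

azimuthal sum: -2 + 4 − 2 = 0  ✓
1 ≤ 5 ≤ 11 (triangle on l)  ✓
L = 5 + 6 + 5 = 16 (even)  ✓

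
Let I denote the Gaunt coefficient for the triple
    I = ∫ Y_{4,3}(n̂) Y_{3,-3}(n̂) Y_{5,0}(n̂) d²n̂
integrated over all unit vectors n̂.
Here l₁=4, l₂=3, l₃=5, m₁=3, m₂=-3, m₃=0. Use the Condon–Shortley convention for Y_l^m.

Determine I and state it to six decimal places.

-0.098140

Rules hold: Σm=0, L=12 even, 1≤5≤7.
N = 9·7·11 = 693
Δ = 2!·6!·4!/13! = 1/180180
Racah Σ t=0..2: t=0:+1/576 t=1:−1/144 t=2:+1/576 = -1/288
⇒ 3j(4 3 5; 0 0 0)² = 20/1001, sgn +1
Racah Σ t=0..0: t=0:+1/5760 = 1/5760
⇒ 3j(4 3 5; 3 -3 0)² = 5/572, sgn -1
4πI² = N·(3j₀)²·(3jₘ)² = 225/1859
I = -1·√(0.121033/4π) = -0.09814013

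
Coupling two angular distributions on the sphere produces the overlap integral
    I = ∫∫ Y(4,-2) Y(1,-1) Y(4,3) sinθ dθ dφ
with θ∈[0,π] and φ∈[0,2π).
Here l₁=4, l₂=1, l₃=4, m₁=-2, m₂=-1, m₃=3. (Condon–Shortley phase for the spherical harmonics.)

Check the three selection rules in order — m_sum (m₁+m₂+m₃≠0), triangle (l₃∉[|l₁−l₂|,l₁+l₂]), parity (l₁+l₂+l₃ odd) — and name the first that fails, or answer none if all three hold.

parity

m₁+m₂+m₃ = -2 − 1 + 3 = 0  ✓
triangle: |4−1|=3 ≤ l₃=4 ≤ 4+1=5  ✓
parity: l₁+l₂+l₃ = 9 is odd  ✗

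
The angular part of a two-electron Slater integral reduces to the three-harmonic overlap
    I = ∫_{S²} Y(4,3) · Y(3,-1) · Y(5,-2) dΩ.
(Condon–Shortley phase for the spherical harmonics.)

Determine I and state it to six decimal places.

-0.171363

Rules hold: Σm=0, L=12 even, 1≤5≤7.
N = 9·7·11 = 693
Δ = 2!·6!·4!/13! = 1/180180
Racah Σ t=0..2: t=0:+1/576 t=1:−1/144 t=2:+1/576 = -1/288
⇒ 3j(4 3 5; 0 0 0)² = 20/1001, sgn +1
Racah Σ t=0..1: t=0:+1/960 t=1:−1/4320 = 7/8640
⇒ 3j(4 3 5; 3 -1 -2)² = 343/12870, sgn -1
4πI² = N·(3j₀)²·(3jₘ)² = 686/1859
I = -1·√(0.369016/4π) = -0.17136315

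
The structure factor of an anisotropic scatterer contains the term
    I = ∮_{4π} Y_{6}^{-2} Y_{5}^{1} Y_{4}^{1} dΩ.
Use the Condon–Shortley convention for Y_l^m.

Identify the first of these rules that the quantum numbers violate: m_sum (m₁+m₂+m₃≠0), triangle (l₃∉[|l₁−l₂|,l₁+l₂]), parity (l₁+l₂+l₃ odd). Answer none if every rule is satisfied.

azimuthal sum: -2 + 1 + 1 = 0  ✓
1 ≤ 4 ≤ 11 (triangle on l)  ✓
L = 6 + 5 + 4 = 15 (odd)  ✗

parity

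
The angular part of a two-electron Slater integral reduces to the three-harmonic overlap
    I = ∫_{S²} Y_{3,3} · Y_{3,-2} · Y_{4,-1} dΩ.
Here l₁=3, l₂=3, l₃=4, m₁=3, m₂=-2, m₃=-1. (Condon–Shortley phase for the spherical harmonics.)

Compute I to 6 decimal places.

Checks pass: Σm=0; 10 even; l₃=4∈[0,6].
(2·3+1)(2·3+1)(2·4+1) = 441
Δ: 2! 4! 4! / 11! → 1/34650
sum: t=0:+1/72 t=1:−1/16 t=2:+1/72 = -5/144
3j²(3 3 4; 0 0 0) = Δ·Π!·Σ² = 2/77  (sign -1)
sum: t=0:+1/288 = 1/288
3j²(3 3 4; 3 -2 -1) = Δ·Π!·Σ² = 5/231  (sign -1)
combine: 4πI² = 441·2/77·5/231 = 30/121
take √, sign +1: I = 0.14046335

0.140463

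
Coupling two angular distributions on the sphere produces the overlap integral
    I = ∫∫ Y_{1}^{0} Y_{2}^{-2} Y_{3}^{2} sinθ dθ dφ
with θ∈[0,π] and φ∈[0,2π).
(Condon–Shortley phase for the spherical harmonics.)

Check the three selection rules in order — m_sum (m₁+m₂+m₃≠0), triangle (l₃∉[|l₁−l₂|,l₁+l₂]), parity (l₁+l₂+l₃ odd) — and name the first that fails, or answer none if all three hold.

azimuthal sum: 0 − 2 + 2 = 0  ✓
1 ≤ 3 ≤ 3 (triangle on l)  ✓
L = 1 + 2 + 3 = 6 (even)  ✓

none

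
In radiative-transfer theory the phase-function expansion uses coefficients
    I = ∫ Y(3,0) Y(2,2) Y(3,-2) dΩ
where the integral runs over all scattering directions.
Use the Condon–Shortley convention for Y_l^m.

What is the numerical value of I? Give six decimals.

Checks pass: Σm=0; 8 even; l₃=3∈[1,5].
(2·3+1)(2·2+1)(2·3+1) = 245
Δ: 2! 4! 2! / 9! → 1/3780
sum: t=0:+1/24 t=1:−1/4 t=2:+1/24 = -1/6
3j²(3 2 3; 0 0 0) = Δ·Π!·Σ² = 4/105  (sign +1)
sum: t=2:+1/24 = 1/24
3j²(3 2 3; 0 2 -2) = Δ·Π!·Σ² = 1/21  (sign -1)
combine: 4πI² = 245·4/105·1/21 = 4/9
take √, sign -1: I = -0.18806319

-0.188063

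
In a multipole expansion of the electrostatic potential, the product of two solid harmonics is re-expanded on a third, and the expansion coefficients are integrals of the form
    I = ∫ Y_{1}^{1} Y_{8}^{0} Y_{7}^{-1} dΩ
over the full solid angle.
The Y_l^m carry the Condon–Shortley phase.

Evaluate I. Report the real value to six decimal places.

0.161907

m-sum 0 ✓  L=16 even ✓  7≤7≤9 ✓
Π(2lᵢ+1) = 3×17×15 = 765
triangle coeff Δ(1,8,7) = 1/2040
Σ_t [1,1]: t=1:−1/25401600 = -1/25401600
(3j)²=8/255 [(1 8 7; 0 0 0)], sign=+1
Σ_t [0,0]: t=0:+1/58060800 = 1/58060800
(3j)²=7/510 [(1 8 7; 1 0 -1)], sign=+1
⇒ 4πI² = 28/85
I = (+1)√(28/85/(4π)) = 0.16190663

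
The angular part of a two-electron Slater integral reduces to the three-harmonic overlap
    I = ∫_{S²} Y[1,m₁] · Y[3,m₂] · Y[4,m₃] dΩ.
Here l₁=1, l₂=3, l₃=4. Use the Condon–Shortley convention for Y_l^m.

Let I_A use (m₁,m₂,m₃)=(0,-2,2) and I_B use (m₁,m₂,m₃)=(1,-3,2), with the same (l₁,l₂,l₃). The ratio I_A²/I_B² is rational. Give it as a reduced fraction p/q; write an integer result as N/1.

Same 1,3,4: normalisation and zero-m 3j drop out of the ratio.
A: Δ: 0! 2! 6! / 9! → 1/252; sum: t=0:+1/120 = 1/120; 3j²(1 3 4; 0 -2 2) = Δ·Π!·Σ² = 1/21  (sign +1)
B: Δ: 0! 2! 6! / 9! → 1/252; sum: t=0:+1/1440 = 1/1440; 3j²(1 3 4; 1 -3 2) = Δ·Π!·Σ² = 1/252  (sign +1)
I_A²/I_B² = (1/21)/(1/252) = 12/1

12/1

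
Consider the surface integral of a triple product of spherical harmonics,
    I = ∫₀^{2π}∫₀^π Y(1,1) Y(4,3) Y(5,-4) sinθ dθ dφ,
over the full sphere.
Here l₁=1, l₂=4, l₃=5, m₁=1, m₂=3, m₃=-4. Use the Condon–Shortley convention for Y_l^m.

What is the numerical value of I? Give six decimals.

0.294638

Checks pass: Σm=0; 10 even; l₃=5∈[3,5].
(2·1+1)(2·4+1)(2·5+1) = 297
Δ: 0! 2! 8! / 11! → 1/495
sum: t=0:+1/576 = 1/576
3j²(1 4 5; 0 0 0) = Δ·Π!·Σ² = 5/99  (sign -1)
sum: t=0:+1/10080 = 1/10080
3j²(1 4 5; 1 3 -4) = Δ·Π!·Σ² = 4/55  (sign -1)
combine: 4πI² = 297·5/99·4/55 = 12/11
take √, sign +1: I = 0.29463840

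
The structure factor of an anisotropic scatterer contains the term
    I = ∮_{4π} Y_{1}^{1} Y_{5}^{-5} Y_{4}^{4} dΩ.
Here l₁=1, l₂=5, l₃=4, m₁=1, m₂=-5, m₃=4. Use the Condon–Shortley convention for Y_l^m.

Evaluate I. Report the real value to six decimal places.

-0.329416

Checks pass: Σm=0; 10 even; l₃=4∈[4,6].
(2·1+1)(2·5+1)(2·4+1) = 297
Δ: 2! 0! 8! / 11! → 1/495
sum: t=1:−1/576 = -1/576
3j²(1 5 4; 0 0 0) = Δ·Π!·Σ² = 5/99  (sign -1)
sum: t=0:+1/80640 = 1/80640
3j²(1 5 4; 1 -5 4) = Δ·Π!·Σ² = 1/11  (sign +1)
combine: 4πI² = 297·5/99·1/11 = 15/11
take √, sign -1: I = -0.32941575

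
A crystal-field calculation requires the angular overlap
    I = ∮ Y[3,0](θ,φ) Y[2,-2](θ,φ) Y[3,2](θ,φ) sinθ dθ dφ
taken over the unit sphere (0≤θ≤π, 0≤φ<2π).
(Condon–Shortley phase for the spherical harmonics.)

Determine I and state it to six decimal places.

Checks pass: Σm=0; 8 even; l₃=3∈[1,5].
(2·3+1)(2·2+1)(2·3+1) = 245
Δ: 2! 4! 2! / 9! → 1/3780
sum: t=0:+1/24 t=1:−1/4 t=2:+1/24 = -1/6
3j²(3 2 3; 0 0 0) = Δ·Π!·Σ² = 4/105  (sign +1)
sum: t=0:+1/24 = 1/24
3j²(3 2 3; 0 -2 2) = Δ·Π!·Σ² = 1/21  (sign -1)
combine: 4πI² = 245·4/105·1/21 = 4/9
take √, sign -1: I = -0.18806319

-0.188063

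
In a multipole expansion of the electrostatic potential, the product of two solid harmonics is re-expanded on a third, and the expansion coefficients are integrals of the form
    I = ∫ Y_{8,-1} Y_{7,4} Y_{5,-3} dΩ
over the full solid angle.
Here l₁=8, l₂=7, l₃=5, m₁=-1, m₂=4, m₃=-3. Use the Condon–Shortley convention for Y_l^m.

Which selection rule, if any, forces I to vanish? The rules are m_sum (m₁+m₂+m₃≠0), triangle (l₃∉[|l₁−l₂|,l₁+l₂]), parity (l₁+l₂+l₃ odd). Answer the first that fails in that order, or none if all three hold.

azimuthal sum: -1 + 4 − 3 = 0  ✓
1 ≤ 5 ≤ 15 (triangle on l)  ✓
L = 8 + 7 + 5 = 20 (even)  ✓

none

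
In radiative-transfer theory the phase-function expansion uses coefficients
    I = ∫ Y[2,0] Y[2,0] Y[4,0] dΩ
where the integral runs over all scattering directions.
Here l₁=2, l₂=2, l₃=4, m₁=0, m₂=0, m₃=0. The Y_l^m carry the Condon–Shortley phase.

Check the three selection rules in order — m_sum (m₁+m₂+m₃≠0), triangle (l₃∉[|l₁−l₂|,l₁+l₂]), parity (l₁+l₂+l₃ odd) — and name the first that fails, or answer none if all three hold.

none

Σmᵢ = 0  ✓
l₃∈[|l₁−l₂|,l₁+l₂]=[0,4], have l₃=4  ✓
Σlᵢ = 8 ⇒ even  ✓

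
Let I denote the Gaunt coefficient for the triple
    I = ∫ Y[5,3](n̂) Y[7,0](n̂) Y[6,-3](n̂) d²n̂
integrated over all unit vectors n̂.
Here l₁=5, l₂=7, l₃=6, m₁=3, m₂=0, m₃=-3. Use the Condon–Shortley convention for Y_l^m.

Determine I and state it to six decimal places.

0.061731

Rules hold: Σm=0, L=18 even, 2≤6≤12.
N = 11·15·13 = 2145
Δ = 6!·4!·8!/19! = 1/174594420
Racah Σ t=1..5: t=1:−1/4147200 t=2:+1/207360 t=3:−1/82944 t=4:+1/207360 t=5:−1/4147200 = -1/345600
⇒ 3j(5 7 6; 0 0 0)² = 420/46189, sgn -1
Racah Σ t=0..2: t=0:+1/14515200 t=1:−1/1036800 t=2:+1/829440 = 1/3225600
⇒ 3j(5 7 6; 3 0 -3)² = 567/230945, sgn -1
4πI² = N·(3j₀)²·(3jₘ)² = 714420/14919047
I = +1·√(0.0478864/4π) = 0.06173072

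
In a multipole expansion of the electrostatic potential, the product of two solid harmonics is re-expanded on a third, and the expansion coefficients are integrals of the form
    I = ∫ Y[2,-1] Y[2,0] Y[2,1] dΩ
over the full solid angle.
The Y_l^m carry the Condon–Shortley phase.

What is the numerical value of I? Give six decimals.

-0.090112

Rules hold: Σm=0, L=6 even, 0≤2≤4.
N = 5·5·5 = 125
Δ = 2!·2!·2!/7! = 1/630
Racah Σ t=0..2: t=0:+1/8 t=1:−1/1 t=2:+1/8 = -3/4
⇒ 3j(2 2 2; 0 0 0)² = 2/35, sgn -1
Racah Σ t=1..2: t=1:−1/2 t=2:+1/4 = -1/4
⇒ 3j(2 2 2; -1 0 1)² = 1/70, sgn +1
4πI² = N·(3j₀)²·(3jₘ)² = 5/49
I = -1·√(0.102041/4π) = -0.09011188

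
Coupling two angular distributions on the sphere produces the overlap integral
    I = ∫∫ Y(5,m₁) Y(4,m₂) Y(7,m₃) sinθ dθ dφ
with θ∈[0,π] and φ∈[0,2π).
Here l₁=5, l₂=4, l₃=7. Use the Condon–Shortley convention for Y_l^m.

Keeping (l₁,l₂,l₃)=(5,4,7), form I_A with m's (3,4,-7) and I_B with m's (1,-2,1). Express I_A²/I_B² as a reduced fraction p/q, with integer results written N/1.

2002/841

l's match ⇒ only the (l;m) 3-j factors differ between A and B.
A: triangle coeff Δ(5,4,7) = 1/6126120; Σ_t [2,2]: t=2:+1/58060800 = 1/58060800; (3j)²=7/510 [(5 4 7; 3 4 -7)], sign=+1
B: triangle coeff Δ(5,4,7) = 1/6126120; Σ_t [0,2]: t=0:+1/55296 t=1:−1/86400 t=2:+1/2073600 = 29/4147200; (3j)²=841/145860 [(5 4 7; 1 -2 1)], sign=+1
I_A²/I_B² = (7/510)/(841/145860) = 2002/841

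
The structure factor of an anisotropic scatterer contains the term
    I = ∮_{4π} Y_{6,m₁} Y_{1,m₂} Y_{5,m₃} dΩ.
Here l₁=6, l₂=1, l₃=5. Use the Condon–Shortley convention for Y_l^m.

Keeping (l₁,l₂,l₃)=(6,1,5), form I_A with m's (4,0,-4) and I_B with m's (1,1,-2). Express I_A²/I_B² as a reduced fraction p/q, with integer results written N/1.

l's match ⇒ only the (l;m) 3-j factors differ between A and B.
A: triangle coeff Δ(6,1,5) = 1/858; Σ_t [1,1]: t=1:−1/362880 = -1/362880; (3j)²=10/429 [(6 1 5; 4 0 -4)], sign=+1
B: triangle coeff Δ(6,1,5) = 1/858; Σ_t [2,2]: t=2:+1/60480 = 1/60480; (3j)²=5/429 [(6 1 5; 1 1 -2)], sign=-1
I_A²/I_B² = (10/429)/(5/429) = 2/1

2/1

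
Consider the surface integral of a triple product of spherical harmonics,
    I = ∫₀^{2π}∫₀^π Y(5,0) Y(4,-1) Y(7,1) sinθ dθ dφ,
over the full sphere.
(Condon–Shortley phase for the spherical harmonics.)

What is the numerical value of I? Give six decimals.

Checks pass: Σm=0; 16 even; l₃=7∈[1,9].
(2·5+1)(2·4+1)(2·7+1) = 1485
Δ: 2! 8! 6! / 17! → 1/6126120
sum: t=0:+1/69120 t=1:−1/20736 t=2:+1/69120 = -1/51840
3j²(5 4 7; 0 0 0) = Δ·Π!·Σ² = 280/21879  (sign +1)
sum: t=0:+1/51840 t=1:−1/27648 t=2:+1/172800 = -23/2073600
3j²(5 4 7; 0 -1 1) = Δ·Π!·Σ² = 529/87516  (sign -1)
combine: 4πI² = 1485·280/21879·529/87516 = 185150/1611753
take √, sign -1: I = -0.09561096

-0.095611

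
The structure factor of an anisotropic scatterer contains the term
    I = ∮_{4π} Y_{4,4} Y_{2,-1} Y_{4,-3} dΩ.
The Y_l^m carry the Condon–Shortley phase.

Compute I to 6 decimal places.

0.198645

Rules hold: Σm=0, L=10 even, 2≤4≤6.
N = 9·5·9 = 405
Δ = 2!·6!·2!/11! = 1/13860
Racah Σ t=0..2: t=0:+1/192 t=1:−1/36 t=2:+1/192 = -5/288
⇒ 3j(4 2 4; 0 0 0)² = 20/693, sgn -1
Racah Σ t=0..0: t=0:+1/1440 = 1/1440
⇒ 3j(4 2 4; 4 -1 -3)² = 7/165, sgn -1
4πI² = N·(3j₀)²·(3jₘ)² = 60/121
I = +1·√(0.495868/4π) = 0.19864517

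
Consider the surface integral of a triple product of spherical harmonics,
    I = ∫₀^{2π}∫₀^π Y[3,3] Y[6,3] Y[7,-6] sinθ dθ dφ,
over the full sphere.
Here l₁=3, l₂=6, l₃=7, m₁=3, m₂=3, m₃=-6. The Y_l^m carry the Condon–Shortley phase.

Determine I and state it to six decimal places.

Checks pass: Σm=0; 16 even; l₃=7∈[3,9].
(2·3+1)(2·6+1)(2·7+1) = 1365
Δ: 2! 4! 10! / 17! → 1/2042040
sum: t=0:+1/207360 t=1:−1/57600 t=2:+1/207360 = -1/129600
3j²(3 6 7; 0 0 0) = Δ·Π!·Σ² = 168/12155  (sign +1)
sum: t=0:+1/17418240 = 1/17418240
3j²(3 6 7; 3 3 -6) = Δ·Π!·Σ² = 15/952  (sign -1)
combine: 4πI² = 1365·168/12155·15/952 = 945/3179
take √, sign -1: I = -0.15380332

-0.153803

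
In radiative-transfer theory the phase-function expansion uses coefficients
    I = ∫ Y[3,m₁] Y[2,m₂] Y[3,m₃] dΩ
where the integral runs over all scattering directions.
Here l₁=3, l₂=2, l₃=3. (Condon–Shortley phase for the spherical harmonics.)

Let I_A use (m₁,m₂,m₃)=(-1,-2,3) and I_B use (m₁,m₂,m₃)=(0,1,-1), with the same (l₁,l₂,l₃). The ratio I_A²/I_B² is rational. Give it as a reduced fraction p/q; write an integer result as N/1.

5/1

Shared (l₁,l₂,l₃)=(3,2,3): N and (l;000)² cancel in I_A²/I_B².
A: Δ = 2!·4!·2!/9! = 1/3780; Racah Σ t=0..0: t=0:+1/96 = 1/96; ⇒ 3j(3 2 3; -1 -2 3)² = 1/42, sgn +1
B: Δ = 2!·4!·2!/9! = 1/3780; Racah Σ t=1..2: t=1:−1/8 t=2:+1/12 = -1/24; ⇒ 3j(3 2 3; 0 1 -1)² = 1/210, sgn -1
I_A²/I_B² = (1/42)/(1/210) = 5/1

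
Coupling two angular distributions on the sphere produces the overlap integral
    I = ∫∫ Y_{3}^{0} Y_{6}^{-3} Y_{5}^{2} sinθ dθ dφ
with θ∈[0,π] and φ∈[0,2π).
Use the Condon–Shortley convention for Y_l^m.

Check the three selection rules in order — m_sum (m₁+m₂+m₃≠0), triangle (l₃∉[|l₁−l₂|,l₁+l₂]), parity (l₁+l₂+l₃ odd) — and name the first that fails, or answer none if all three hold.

m₁+m₂+m₃ = 0 − 3 + 2 = -1  ✗
triangle: |3−6|=3 ≤ l₃=5 ≤ 3+6=9
parity: l₁+l₂+l₃ = 14 is even

m_sum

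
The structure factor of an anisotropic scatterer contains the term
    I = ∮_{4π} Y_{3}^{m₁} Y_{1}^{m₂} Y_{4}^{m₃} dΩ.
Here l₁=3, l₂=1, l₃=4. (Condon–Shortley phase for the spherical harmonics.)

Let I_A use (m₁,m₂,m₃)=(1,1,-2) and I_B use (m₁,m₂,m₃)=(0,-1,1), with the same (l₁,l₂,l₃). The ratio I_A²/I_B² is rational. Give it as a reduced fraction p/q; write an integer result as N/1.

3/2

l's match ⇒ only the (l;m) 3-j factors differ between A and B.
A: triangle coeff Δ(3,1,4) = 1/252; Σ_t [0,0]: t=0:+1/96 = 1/96; (3j)²=5/84 [(3 1 4; 1 1 -2)], sign=+1
B: triangle coeff Δ(3,1,4) = 1/252; Σ_t [0,0]: t=0:+1/72 = 1/72; (3j)²=5/126 [(3 1 4; 0 -1 1)], sign=-1
I_A²/I_B² = (5/84)/(5/126) = 3/2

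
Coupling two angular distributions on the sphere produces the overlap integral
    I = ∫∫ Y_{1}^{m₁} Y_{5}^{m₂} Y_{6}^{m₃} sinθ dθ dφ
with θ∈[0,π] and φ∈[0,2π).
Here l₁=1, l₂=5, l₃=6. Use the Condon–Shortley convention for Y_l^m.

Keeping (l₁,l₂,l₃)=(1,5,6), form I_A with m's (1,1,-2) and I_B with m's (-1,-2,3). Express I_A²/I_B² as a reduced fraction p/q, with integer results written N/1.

Shared (l₁,l₂,l₃)=(1,5,6): N and (l;000)² cancel in I_A²/I_B².
A: Δ = 0!·2!·10!/13! = 1/858; Racah Σ t=0..0: t=0:+1/34560 = 1/34560; ⇒ 3j(1 5 6; 1 1 -2)² = 14/429, sgn +1
B: Δ = 0!·2!·10!/13! = 1/858; Racah Σ t=0..0: t=0:+1/60480 = 1/60480; ⇒ 3j(1 5 6; -1 -2 3)² = 6/143, sgn -1
I_A²/I_B² = (14/429)/(6/143) = 7/9

7/9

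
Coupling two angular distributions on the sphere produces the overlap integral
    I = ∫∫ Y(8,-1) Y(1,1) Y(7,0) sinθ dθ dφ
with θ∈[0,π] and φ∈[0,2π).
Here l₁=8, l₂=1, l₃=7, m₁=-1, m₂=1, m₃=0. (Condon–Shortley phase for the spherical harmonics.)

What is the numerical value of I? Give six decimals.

-0.183585

Checks pass: Σm=0; 16 even; l₃=7∈[7,9].
(2·8+1)(2·1+1)(2·7+1) = 765
Δ: 2! 14! 0! / 17! → 1/2040
sum: t=1:−1/25401600 = -1/25401600
3j²(8 1 7; 0 0 0) = Δ·Π!·Σ² = 8/255  (sign +1)
sum: t=2:+1/50803200 = 1/50803200
3j²(8 1 7; -1 1 0) = Δ·Π!·Σ² = 3/170  (sign -1)
combine: 4πI² = 765·8/255·3/170 = 36/85
take √, sign -1: I = -0.18358486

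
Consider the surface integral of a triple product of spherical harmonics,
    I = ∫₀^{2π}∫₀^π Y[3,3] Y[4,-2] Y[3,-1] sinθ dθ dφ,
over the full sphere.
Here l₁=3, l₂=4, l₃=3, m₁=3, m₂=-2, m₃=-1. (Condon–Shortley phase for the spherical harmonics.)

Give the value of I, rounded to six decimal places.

m-sum 0 ✓  L=10 even ✓  1≤3≤7 ✓
Π(2lᵢ+1) = 7×9×7 = 441
triangle coeff Δ(3,4,3) = 1/34650
Σ_t [1,3]: t=1:−1/72 t=2:+1/16 t=3:−1/72 = 5/144
(3j)²=2/77 [(3 4 3; 0 0 0)], sign=-1
Σ_t [0,0]: t=0:+1/192 = 1/192
(3j)²=3/77 [(3 4 3; 3 -2 -1)], sign=+1
⇒ 4πI² = 54/121
I = (-1)√(54/121/(4π)) = -0.18845135

-0.188451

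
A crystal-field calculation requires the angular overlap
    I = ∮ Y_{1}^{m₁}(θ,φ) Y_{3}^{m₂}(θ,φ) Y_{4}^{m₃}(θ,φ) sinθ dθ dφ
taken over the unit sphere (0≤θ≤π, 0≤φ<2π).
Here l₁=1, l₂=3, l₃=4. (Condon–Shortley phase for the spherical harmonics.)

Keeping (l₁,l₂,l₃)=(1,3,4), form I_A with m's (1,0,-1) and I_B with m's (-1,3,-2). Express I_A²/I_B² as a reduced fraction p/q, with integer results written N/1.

10/1

Same 1,3,4: normalisation and zero-m 3j drop out of the ratio.
A: Δ: 0! 2! 6! / 9! → 1/252; sum: t=0:+1/72 = 1/72; 3j²(1 3 4; 1 0 -1) = Δ·Π!·Σ² = 5/126  (sign -1)
B: Δ: 0! 2! 6! / 9! → 1/252; sum: t=0:+1/1440 = 1/1440; 3j²(1 3 4; -1 3 -2) = Δ·Π!·Σ² = 1/252  (sign +1)
I_A²/I_B² = (5/126)/(1/252) = 10/1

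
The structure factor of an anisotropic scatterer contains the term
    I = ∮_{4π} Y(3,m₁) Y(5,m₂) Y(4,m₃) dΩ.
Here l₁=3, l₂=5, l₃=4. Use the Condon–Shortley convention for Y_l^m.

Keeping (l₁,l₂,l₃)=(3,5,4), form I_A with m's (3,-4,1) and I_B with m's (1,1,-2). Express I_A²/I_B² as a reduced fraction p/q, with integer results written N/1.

Shared (l₁,l₂,l₃)=(3,5,4): N and (l;000)² cancel in I_A²/I_B².
A: Δ = 4!·2!·6!/13! = 1/180180; Racah Σ t=0..0: t=0:+1/5760 = 1/5760; ⇒ 3j(3 5 4; 3 -4 1)² = 9/286, sgn -1
B: Δ = 4!·2!·6!/13! = 1/180180; Racah Σ t=0..2: t=0:+1/34560 t=1:−1/720 t=2:+1/384 = 43/34560; ⇒ 3j(3 5 4; 1 1 -2)² = 1849/180180, sgn +1
I_A²/I_B² = (9/286)/(1849/180180) = 5670/1849

5670/1849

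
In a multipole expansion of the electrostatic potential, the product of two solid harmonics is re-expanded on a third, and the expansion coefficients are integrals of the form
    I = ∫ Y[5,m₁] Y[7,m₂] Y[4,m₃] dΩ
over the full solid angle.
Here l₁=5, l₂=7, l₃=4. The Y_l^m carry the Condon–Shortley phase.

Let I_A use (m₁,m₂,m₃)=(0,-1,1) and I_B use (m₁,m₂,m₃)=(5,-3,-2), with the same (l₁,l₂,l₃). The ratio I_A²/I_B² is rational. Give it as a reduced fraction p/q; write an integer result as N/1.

7406/6075

Shared (l₁,l₂,l₃)=(5,7,4): N and (l;000)² cancel in I_A²/I_B².
A: Δ = 8!·2!·6!/17! = 1/6126120; Racah Σ t=3..5: t=3:−1/51840 t=4:+1/27648 t=5:−1/172800 = 23/2073600; ⇒ 3j(5 7 4; 0 -1 1)² = 529/87516, sgn -1
B: Δ = 8!·2!·6!/17! = 1/6126120; Racah Σ t=0..0: t=0:+1/3870720 = 1/3870720; ⇒ 3j(5 7 4; 5 -3 -2)² = 675/136136, sgn +1
I_A²/I_B² = (529/87516)/(675/136136) = 7406/6075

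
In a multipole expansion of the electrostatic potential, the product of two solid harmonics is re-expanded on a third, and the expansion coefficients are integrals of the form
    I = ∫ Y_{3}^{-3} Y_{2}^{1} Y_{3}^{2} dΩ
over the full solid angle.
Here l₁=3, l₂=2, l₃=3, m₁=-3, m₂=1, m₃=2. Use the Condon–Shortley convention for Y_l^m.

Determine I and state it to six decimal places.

m-sum 0 ✓  L=8 even ✓  1≤3≤5 ✓
Π(2lᵢ+1) = 7×5×7 = 245
triangle coeff Δ(3,2,3) = 1/3780
Σ_t [0,2]: t=0:+1/24 t=1:−1/4 t=2:+1/24 = -1/6
(3j)²=4/105 [(3 2 3; 0 0 0)], sign=+1
Σ_t [2,2]: t=2:+1/48 = 1/48
(3j)²=5/84 [(3 2 3; -3 1 2)], sign=-1
⇒ 4πI² = 5/9
I = (-1)√(5/9/(4π)) = -0.21026104

-0.210261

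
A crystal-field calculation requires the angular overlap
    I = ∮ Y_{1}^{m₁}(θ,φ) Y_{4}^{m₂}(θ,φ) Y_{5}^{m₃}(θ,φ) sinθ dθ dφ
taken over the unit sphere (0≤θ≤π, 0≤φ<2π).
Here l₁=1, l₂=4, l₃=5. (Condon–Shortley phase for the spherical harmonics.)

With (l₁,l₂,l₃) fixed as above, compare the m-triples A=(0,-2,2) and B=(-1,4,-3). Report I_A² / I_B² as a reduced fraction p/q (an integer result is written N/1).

l's match ⇒ only the (l;m) 3-j factors differ between A and B.
A: triangle coeff Δ(1,4,5) = 1/495; Σ_t [0,0]: t=0:+1/1440 = 1/1440; (3j)²=7/165 [(1 4 5; 0 -2 2)], sign=-1
B: triangle coeff Δ(1,4,5) = 1/495; Σ_t [0,0]: t=0:+1/80640 = 1/80640; (3j)²=1/495 [(1 4 5; -1 4 -3)], sign=+1
I_A²/I_B² = (7/165)/(1/495) = 21/1

21/1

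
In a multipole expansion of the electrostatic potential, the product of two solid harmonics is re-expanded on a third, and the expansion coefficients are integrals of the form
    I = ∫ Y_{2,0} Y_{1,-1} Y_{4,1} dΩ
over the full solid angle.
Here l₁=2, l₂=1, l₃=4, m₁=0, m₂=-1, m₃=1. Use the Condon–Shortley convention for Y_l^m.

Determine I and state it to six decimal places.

0.000000

triangle: need 1≤l₃≤3, have 4; I=0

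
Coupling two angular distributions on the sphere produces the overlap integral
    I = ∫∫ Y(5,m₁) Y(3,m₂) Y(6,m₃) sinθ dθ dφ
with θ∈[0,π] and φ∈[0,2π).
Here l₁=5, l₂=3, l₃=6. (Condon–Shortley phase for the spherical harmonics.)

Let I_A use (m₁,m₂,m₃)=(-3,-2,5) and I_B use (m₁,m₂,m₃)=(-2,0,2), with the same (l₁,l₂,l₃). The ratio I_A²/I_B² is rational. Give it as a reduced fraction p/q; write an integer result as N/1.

33/4

l's match ⇒ only the (l;m) 3-j factors differ between A and B.
A: triangle coeff Δ(5,3,6) = 1/675675; Σ_t [0,1]: t=0:+1/483840 t=1:−1/120960 = -1/161280; (3j)²=2/91 [(5 3 6; -3 -2 5)], sign=+1
B: triangle coeff Δ(5,3,6) = 1/675675; Σ_t [0,2]: t=0:+1/60480 t=1:−1/5760 t=2:+1/8640 = -1/24192; (3j)²=8/3003 [(5 3 6; -2 0 2)], sign=-1
I_A²/I_B² = (2/91)/(8/3003) = 33/4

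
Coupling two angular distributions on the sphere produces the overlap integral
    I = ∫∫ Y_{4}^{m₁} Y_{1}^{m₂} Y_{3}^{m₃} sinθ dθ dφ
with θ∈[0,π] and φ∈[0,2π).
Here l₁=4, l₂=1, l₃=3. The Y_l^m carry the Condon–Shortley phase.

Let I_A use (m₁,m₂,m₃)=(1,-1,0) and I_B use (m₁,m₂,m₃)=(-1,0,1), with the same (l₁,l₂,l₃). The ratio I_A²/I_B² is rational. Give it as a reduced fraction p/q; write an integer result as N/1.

2/3

l's match ⇒ only the (l;m) 3-j factors differ between A and B.
A: triangle coeff Δ(4,1,3) = 1/252; Σ_t [0,0]: t=0:+1/72 = 1/72; (3j)²=5/126 [(4 1 3; 1 -1 0)], sign=-1
B: triangle coeff Δ(4,1,3) = 1/252; Σ_t [1,1]: t=1:−1/48 = -1/48; (3j)²=5/84 [(4 1 3; -1 0 1)], sign=-1
I_A²/I_B² = (5/126)/(5/84) = 2/3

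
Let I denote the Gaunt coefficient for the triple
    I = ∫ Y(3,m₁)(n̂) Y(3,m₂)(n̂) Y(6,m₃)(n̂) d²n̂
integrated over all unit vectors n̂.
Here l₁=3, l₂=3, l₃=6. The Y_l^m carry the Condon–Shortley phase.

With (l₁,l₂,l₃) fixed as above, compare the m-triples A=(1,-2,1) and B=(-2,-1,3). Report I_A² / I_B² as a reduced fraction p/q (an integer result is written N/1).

5/18

Shared (l₁,l₂,l₃)=(3,3,6): N and (l;000)² cancel in I_A²/I_B².
A: Δ = 0!·6!·6!/13! = 1/12012; Racah Σ t=0..0: t=0:+1/5760 = 1/5760; ⇒ 3j(3 3 6; 1 -2 1)² = 5/572, sgn -1
B: Δ = 0!·6!·6!/13! = 1/12012; Racah Σ t=0..0: t=0:+1/5760 = 1/5760; ⇒ 3j(3 3 6; -2 -1 3)² = 9/286, sgn -1
I_A²/I_B² = (5/572)/(9/286) = 5/18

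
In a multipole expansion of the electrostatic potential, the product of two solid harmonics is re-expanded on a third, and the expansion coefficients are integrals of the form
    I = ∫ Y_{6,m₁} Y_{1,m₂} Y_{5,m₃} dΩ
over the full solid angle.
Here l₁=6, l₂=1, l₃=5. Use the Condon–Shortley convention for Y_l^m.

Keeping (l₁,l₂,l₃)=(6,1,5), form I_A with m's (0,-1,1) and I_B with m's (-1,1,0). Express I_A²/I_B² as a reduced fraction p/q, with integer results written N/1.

Shared (l₁,l₂,l₃)=(6,1,5): N and (l;000)² cancel in I_A²/I_B².
A: Δ = 2!·10!·0!/13! = 1/858; Racah Σ t=0..0: t=0:+1/34560 = 1/34560; ⇒ 3j(6 1 5; 0 -1 1)² = 5/286, sgn +1
B: Δ = 2!·10!·0!/13! = 1/858; Racah Σ t=2..2: t=2:+1/28800 = 1/28800; ⇒ 3j(6 1 5; -1 1 0)² = 7/286, sgn -1
I_A²/I_B² = (5/286)/(7/286) = 5/7

5/7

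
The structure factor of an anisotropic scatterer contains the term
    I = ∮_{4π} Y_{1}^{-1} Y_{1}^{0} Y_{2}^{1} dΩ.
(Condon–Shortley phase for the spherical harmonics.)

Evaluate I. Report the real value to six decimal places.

-0.218510

m-sum 0 ✓  L=4 even ✓  0≤2≤2 ✓
Π(2lᵢ+1) = 3×3×5 = 45
triangle coeff Δ(1,1,2) = 1/30
Σ_t [0,0]: t=0:+1/1 = 1/1
(3j)²=2/15 [(1 1 2; 0 0 0)], sign=+1
Σ_t [0,0]: t=0:+1/2 = 1/2
(3j)²=1/10 [(1 1 2; -1 0 1)], sign=-1
⇒ 4πI² = 3/5
I = (-1)√(3/5/(4π)) = -0.21850969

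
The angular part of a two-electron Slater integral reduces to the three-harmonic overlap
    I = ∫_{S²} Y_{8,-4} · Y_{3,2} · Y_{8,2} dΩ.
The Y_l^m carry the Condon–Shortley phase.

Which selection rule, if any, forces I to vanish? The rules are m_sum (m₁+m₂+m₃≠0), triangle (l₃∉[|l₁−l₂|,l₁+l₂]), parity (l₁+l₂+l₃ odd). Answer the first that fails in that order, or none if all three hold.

parity

Σmᵢ = 0  ✓
l₃∈[|l₁−l₂|,l₁+l₂]=[5,11], have l₃=8  ✓
Σlᵢ = 19 ⇒ odd  ✗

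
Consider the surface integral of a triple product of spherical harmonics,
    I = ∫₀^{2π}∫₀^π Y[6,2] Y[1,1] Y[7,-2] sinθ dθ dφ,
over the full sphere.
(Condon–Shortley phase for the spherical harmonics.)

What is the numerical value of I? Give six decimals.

m-sum = 2 + 1 − 2 = 1 ≠ 0 ⇒ I = 0

0.000000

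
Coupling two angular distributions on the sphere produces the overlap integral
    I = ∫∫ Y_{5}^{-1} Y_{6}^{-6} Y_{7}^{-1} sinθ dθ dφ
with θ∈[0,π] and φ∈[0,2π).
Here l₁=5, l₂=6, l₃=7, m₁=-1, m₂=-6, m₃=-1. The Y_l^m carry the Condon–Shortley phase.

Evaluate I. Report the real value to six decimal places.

0.000000

Σmᵢ = -8 ≠ 0, so the φ-integral vanishes; I = 0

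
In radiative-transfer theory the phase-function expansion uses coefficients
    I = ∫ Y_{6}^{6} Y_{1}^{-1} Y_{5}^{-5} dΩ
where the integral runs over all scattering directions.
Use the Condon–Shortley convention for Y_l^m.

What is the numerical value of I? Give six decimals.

m-sum 0 ✓  L=12 even ✓  5≤5≤7 ✓
Π(2lᵢ+1) = 13×3×11 = 429
triangle coeff Δ(6,1,5) = 1/858
Σ_t [1,1]: t=1:−1/14400 = -1/14400
(3j)²=6/143 [(6 1 5; 0 0 0)], sign=+1
Σ_t [0,0]: t=0:+1/7257600 = 1/7257600
(3j)²=1/13 [(6 1 5; 6 -1 -5)], sign=+1
⇒ 4πI² = 18/13
I = (+1)√(18/13/(4π)) = 0.33194004

0.331940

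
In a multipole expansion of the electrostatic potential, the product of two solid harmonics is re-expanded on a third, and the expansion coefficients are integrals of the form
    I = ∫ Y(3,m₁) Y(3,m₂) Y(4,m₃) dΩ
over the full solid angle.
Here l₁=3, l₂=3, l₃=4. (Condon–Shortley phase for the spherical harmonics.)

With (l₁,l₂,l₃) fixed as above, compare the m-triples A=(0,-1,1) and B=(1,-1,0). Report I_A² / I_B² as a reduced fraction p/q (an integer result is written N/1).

l's match ⇒ only the (l;m) 3-j factors differ between A and B.
A: triangle coeff Δ(3,3,4) = 1/34650; Σ_t [0,2]: t=0:+1/48 t=1:−1/24 t=2:+1/288 = -5/288; (3j)²=5/462 [(3 3 4; 0 -1 1)], sign=+1
B: triangle coeff Δ(3,3,4) = 1/34650; Σ_t [0,2]: t=0:+1/32 t=1:−1/36 t=2:+1/1152 = 5/1152; (3j)²=1/1386 [(3 3 4; 1 -1 0)], sign=+1
I_A²/I_B² = (5/462)/(1/1386) = 15/1

15/1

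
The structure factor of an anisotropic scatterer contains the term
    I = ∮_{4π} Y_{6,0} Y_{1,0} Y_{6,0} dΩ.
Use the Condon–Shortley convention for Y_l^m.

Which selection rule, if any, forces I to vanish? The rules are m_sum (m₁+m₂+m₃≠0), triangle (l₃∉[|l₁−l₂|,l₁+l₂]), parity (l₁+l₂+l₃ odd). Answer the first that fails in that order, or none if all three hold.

parity

azimuthal sum: 0 + 0 + 0 = 0  ✓
5 ≤ 6 ≤ 7 (triangle on l)  ✓
L = 6 + 1 + 6 = 13 (odd)  ✗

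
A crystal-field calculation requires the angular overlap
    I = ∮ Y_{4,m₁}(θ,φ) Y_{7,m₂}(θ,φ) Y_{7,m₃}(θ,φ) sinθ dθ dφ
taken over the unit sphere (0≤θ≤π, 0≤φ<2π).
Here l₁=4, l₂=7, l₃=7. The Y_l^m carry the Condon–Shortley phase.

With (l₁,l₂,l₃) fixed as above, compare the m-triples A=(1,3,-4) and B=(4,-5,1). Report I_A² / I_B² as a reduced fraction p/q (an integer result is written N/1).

1183/1350

Shared (l₁,l₂,l₃)=(4,7,7): N and (l;000)² cancel in I_A²/I_B².
A: Δ = 4!·4!·10!/19! = 1/58198140; Racah Σ t=0..3: t=0:+1/522547200 t=1:−1/8709120 t=2:+1/1935360 t=3:−1/4354560 = 13/74649600; ⇒ 3j(4 7 7; 1 3 -4)² = 91/11628, sgn -1
B: Δ = 4!·4!·10!/19! = 1/58198140; Racah Σ t=0..0: t=0:+1/46448640 = 1/46448640; ⇒ 3j(4 7 7; 4 -5 1)² = 75/8398, sgn +1
I_A²/I_B² = (91/11628)/(75/8398) = 1183/1350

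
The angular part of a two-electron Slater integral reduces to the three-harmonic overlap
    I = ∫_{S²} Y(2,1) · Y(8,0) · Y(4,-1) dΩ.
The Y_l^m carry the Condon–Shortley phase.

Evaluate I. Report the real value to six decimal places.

|2−8|≤4≤2+8 violated ⇒ I = 0

0.000000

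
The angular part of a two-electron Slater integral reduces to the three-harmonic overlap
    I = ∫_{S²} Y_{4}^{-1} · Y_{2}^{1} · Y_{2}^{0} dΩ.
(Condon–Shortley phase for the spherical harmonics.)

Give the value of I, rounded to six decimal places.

Rules hold: Σm=0, L=8 even, 2≤2≤6.
N = 9·5·5 = 225
Δ = 4!·4!·0!/9! = 1/630
Racah Σ t=2..2: t=2:+1/16 = 1/16
⇒ 3j(4 2 2; 0 0 0)² = 2/35, sgn +1
Racah Σ t=3..3: t=3:−1/24 = -1/24
⇒ 3j(4 2 2; -1 1 0)² = 1/21, sgn -1
4πI² = N·(3j₀)²·(3jₘ)² = 30/49
I = -1·√(0.612245/4π) = -0.22072812

-0.220728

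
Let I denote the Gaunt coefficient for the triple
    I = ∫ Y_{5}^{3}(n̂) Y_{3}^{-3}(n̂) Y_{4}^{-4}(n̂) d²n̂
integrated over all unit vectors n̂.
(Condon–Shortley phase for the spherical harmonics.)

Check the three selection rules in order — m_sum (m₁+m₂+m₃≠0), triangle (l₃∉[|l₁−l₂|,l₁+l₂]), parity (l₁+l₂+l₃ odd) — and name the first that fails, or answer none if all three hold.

m_sum

azimuthal sum: 3 − 3 − 4 = -4  ✗
2 ≤ 4 ≤ 8 (triangle on l)
L = 5 + 3 + 4 = 12 (even)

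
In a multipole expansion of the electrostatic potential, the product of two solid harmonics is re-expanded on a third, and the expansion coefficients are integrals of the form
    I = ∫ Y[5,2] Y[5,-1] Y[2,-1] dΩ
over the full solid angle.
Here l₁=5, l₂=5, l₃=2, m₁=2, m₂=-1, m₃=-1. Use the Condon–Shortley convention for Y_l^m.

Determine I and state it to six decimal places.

Checks pass: Σm=0; 12 even; l₃=2∈[0,10].
(2·5+1)(2·5+1)(2·2+1) = 605
Δ: 8! 2! 2! / 13! → 1/38610
sum: t=3:−1/2880 t=4:+1/576 t=5:−1/2880 = 1/960
3j²(5 5 2; 0 0 0) = Δ·Π!·Σ² = 10/429  (sign +1)
sum: t=2:+1/2880 t=3:−1/1440 = -1/2880
3j²(5 5 2; 2 -1 -1) = Δ·Π!·Σ² = 7/715  (sign +1)
combine: 4πI² = 605·10/429·7/715 = 70/507
take √, sign +1: I = 0.10481902

0.104819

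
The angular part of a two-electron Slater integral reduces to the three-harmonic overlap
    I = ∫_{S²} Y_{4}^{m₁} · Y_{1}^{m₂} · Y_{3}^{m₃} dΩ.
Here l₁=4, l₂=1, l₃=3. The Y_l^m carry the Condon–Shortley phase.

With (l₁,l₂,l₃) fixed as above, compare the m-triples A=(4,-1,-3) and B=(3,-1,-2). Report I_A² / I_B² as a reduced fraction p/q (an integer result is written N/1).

Shared (l₁,l₂,l₃)=(4,1,3): N and (l;000)² cancel in I_A²/I_B².
A: Δ = 2!·6!·0!/9! = 1/252; Racah Σ t=0..0: t=0:+1/1440 = 1/1440; ⇒ 3j(4 1 3; 4 -1 -3)² = 1/9, sgn +1
B: Δ = 2!·6!·0!/9! = 1/252; Racah Σ t=0..0: t=0:+1/240 = 1/240; ⇒ 3j(4 1 3; 3 -1 -2)² = 1/12, sgn -1
I_A²/I_B² = (1/9)/(1/12) = 4/3

4/3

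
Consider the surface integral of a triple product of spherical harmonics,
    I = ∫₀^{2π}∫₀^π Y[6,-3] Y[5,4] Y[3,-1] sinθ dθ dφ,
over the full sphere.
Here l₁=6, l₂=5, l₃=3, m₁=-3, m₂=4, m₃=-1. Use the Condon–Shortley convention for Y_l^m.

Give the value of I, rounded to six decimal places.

0.176531

Checks pass: Σm=0; 14 even; l₃=3∈[1,11].
(2·6+1)(2·5+1)(2·3+1) = 1001
Δ: 8! 4! 2! / 15! → 1/675675
sum: t=3:−1/8640 t=4:+1/2304 t=5:−1/8640 = 7/34560
3j²(6 5 3; 0 0 0) = Δ·Π!·Σ² = 7/429  (sign -1)
sum: t=7:−1/40320 t=8:+1/241920 = -1/48384
3j²(6 5 3; -3 4 -1) = Δ·Π!·Σ² = 24/1001  (sign -1)
combine: 4πI² = 1001·7/429·24/1001 = 56/143
take √, sign +1: I = 0.17653103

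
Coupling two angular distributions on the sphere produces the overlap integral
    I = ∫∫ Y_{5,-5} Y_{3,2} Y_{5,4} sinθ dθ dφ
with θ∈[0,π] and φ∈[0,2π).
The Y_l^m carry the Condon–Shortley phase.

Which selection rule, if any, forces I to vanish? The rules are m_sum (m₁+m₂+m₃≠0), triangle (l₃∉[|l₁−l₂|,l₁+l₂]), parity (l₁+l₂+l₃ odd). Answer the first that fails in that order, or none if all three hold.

Σmᵢ = 1  ✗
l₃∈[|l₁−l₂|,l₁+l₂]=[2,8], have l₃=5
Σlᵢ = 13 ⇒ odd

m_sum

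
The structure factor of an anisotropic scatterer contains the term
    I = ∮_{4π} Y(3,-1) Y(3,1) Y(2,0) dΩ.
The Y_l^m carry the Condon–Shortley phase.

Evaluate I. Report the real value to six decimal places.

Checks pass: Σm=0; 8 even; l₃=2∈[0,6].
(2·3+1)(2·3+1)(2·2+1) = 245
Δ: 4! 2! 2! / 9! → 1/3780
sum: t=1:−1/24 t=2:+1/4 t=3:−1/24 = 1/6
3j²(3 3 2; 0 0 0) = Δ·Π!·Σ² = 4/105  (sign +1)
sum: t=2:+1/16 t=3:−1/6 t=4:+1/96 = -3/32
3j²(3 3 2; -1 1 0) = Δ·Π!·Σ² = 3/140  (sign -1)
combine: 4πI² = 245·4/105·3/140 = 1/5
take √, sign -1: I = -0.12615663

-0.126157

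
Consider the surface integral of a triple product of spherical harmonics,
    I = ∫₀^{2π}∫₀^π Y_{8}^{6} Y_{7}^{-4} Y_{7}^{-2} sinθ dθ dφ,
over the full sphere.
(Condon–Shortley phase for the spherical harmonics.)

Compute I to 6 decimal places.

m-sum 0 ✓  L=22 even ✓  1≤7≤15 ✓
Π(2lᵢ+1) = 17×15×15 = 3825
triangle coeff Δ(8,7,7) = 1/22086194130
Σ_t [1,7]: t=1:−1/18289152000 t=2:+1/248832000 t=3:−1/24883200 t=4:+1/11943936 t=5:−1/24883200 t=6:+1/248832000 t=7:−1/18289152000 = 11/975421440
(3j)²=1750/289731 [(8 7 7; 0 0 0)], sign=-1
Σ_t [0,2]: t=0:+1/2090188800 t=1:−1/1219276800 t=2:+1/6967296000 = -29/146313216000
(3j)²=841/260015 [(8 7 7; 6 -4 -2)], sign=+1
⇒ 4πI² = 3153750/42204149
I = (-1)√(3153750/42204149/(4π)) = -0.07711363

-0.077114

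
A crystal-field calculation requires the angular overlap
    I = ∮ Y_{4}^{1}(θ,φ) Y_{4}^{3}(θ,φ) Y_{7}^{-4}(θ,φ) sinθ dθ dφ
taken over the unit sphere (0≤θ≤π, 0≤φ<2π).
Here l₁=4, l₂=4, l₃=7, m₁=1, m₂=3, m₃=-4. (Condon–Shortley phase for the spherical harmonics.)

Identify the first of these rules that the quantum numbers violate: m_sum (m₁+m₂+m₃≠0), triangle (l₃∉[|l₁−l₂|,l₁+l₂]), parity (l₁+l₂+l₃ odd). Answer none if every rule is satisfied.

parity

Σmᵢ = 0  ✓
l₃∈[|l₁−l₂|,l₁+l₂]=[0,8], have l₃=7  ✓
Σlᵢ = 15 ⇒ odd  ✗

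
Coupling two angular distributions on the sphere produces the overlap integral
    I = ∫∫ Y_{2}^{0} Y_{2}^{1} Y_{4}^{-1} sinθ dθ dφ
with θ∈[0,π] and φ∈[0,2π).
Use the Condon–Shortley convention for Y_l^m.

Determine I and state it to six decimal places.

Rules hold: Σm=0, L=8 even, 0≤4≤4.
N = 5·5·9 = 225
Δ = 0!·4!·4!/9! = 1/630
Racah Σ t=0..0: t=0:+1/16 = 1/16
⇒ 3j(2 2 4; 0 0 0)² = 2/35, sgn +1
Racah Σ t=0..0: t=0:+1/24 = 1/24
⇒ 3j(2 2 4; 0 1 -1)² = 1/21, sgn -1
4πI² = N·(3j₀)²·(3jₘ)² = 30/49
I = -1·√(0.612245/4π) = -0.22072812

-0.220728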